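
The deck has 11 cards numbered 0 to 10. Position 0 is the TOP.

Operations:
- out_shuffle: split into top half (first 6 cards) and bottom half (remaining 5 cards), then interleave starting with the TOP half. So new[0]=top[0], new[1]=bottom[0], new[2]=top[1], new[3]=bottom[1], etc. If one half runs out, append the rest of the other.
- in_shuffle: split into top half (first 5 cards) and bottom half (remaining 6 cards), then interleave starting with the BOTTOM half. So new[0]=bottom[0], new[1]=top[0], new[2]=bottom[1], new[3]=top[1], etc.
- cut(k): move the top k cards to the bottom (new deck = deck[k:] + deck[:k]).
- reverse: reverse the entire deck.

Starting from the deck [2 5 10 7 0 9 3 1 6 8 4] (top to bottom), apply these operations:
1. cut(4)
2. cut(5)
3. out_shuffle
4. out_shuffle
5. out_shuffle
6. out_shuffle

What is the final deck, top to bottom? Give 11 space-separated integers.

Answer: 8 1 9 7 5 4 6 3 0 10 2

Derivation:
After op 1 (cut(4)): [0 9 3 1 6 8 4 2 5 10 7]
After op 2 (cut(5)): [8 4 2 5 10 7 0 9 3 1 6]
After op 3 (out_shuffle): [8 0 4 9 2 3 5 1 10 6 7]
After op 4 (out_shuffle): [8 5 0 1 4 10 9 6 2 7 3]
After op 5 (out_shuffle): [8 9 5 6 0 2 1 7 4 3 10]
After op 6 (out_shuffle): [8 1 9 7 5 4 6 3 0 10 2]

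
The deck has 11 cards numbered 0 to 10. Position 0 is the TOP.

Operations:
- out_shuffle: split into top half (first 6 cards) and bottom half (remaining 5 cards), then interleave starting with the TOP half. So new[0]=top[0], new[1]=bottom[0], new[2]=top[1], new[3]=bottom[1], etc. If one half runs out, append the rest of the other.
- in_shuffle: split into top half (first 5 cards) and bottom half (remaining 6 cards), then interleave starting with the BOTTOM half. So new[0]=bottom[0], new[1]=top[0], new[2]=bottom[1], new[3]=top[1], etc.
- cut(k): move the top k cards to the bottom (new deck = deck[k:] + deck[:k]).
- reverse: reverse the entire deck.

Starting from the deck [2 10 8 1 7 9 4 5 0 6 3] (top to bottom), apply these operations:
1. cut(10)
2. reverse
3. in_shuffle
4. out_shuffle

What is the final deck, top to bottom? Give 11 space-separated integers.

Answer: 7 10 6 4 1 2 0 9 8 3 5

Derivation:
After op 1 (cut(10)): [3 2 10 8 1 7 9 4 5 0 6]
After op 2 (reverse): [6 0 5 4 9 7 1 8 10 2 3]
After op 3 (in_shuffle): [7 6 1 0 8 5 10 4 2 9 3]
After op 4 (out_shuffle): [7 10 6 4 1 2 0 9 8 3 5]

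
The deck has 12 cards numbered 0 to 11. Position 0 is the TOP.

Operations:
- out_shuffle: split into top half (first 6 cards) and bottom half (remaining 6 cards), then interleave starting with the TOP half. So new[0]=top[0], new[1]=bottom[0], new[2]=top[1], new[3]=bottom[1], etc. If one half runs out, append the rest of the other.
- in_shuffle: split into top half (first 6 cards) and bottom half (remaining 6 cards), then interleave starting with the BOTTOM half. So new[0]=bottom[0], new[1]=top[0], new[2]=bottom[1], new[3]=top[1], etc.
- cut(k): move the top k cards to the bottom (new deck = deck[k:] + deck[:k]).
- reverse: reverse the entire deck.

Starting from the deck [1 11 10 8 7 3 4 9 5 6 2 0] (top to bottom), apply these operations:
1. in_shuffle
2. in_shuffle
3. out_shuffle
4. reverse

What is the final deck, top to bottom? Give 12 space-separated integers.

After op 1 (in_shuffle): [4 1 9 11 5 10 6 8 2 7 0 3]
After op 2 (in_shuffle): [6 4 8 1 2 9 7 11 0 5 3 10]
After op 3 (out_shuffle): [6 7 4 11 8 0 1 5 2 3 9 10]
After op 4 (reverse): [10 9 3 2 5 1 0 8 11 4 7 6]

Answer: 10 9 3 2 5 1 0 8 11 4 7 6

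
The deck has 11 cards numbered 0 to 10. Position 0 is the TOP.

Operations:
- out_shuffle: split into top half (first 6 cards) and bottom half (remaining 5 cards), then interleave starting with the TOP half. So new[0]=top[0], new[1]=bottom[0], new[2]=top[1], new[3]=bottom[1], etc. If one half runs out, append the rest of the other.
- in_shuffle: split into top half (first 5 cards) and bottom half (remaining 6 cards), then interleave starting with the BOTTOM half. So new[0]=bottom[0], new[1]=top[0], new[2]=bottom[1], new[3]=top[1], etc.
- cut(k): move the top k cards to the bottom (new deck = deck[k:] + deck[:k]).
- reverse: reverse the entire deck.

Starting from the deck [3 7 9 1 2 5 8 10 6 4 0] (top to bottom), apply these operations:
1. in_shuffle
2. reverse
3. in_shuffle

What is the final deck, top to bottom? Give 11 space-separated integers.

Answer: 9 0 10 2 7 4 8 1 3 6 5

Derivation:
After op 1 (in_shuffle): [5 3 8 7 10 9 6 1 4 2 0]
After op 2 (reverse): [0 2 4 1 6 9 10 7 8 3 5]
After op 3 (in_shuffle): [9 0 10 2 7 4 8 1 3 6 5]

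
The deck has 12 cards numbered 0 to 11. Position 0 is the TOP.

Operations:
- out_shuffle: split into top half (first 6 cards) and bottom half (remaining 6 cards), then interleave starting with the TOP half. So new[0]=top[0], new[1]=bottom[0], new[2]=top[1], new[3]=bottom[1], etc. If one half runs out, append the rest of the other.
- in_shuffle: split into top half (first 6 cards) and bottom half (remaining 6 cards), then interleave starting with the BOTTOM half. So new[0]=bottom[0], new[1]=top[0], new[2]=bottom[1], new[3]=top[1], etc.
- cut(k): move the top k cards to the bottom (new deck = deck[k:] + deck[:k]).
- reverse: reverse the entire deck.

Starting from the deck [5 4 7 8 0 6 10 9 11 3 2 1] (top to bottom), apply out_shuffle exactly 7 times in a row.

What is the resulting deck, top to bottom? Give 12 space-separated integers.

After op 1 (out_shuffle): [5 10 4 9 7 11 8 3 0 2 6 1]
After op 2 (out_shuffle): [5 8 10 3 4 0 9 2 7 6 11 1]
After op 3 (out_shuffle): [5 9 8 2 10 7 3 6 4 11 0 1]
After op 4 (out_shuffle): [5 3 9 6 8 4 2 11 10 0 7 1]
After op 5 (out_shuffle): [5 2 3 11 9 10 6 0 8 7 4 1]
After op 6 (out_shuffle): [5 6 2 0 3 8 11 7 9 4 10 1]
After op 7 (out_shuffle): [5 11 6 7 2 9 0 4 3 10 8 1]

Answer: 5 11 6 7 2 9 0 4 3 10 8 1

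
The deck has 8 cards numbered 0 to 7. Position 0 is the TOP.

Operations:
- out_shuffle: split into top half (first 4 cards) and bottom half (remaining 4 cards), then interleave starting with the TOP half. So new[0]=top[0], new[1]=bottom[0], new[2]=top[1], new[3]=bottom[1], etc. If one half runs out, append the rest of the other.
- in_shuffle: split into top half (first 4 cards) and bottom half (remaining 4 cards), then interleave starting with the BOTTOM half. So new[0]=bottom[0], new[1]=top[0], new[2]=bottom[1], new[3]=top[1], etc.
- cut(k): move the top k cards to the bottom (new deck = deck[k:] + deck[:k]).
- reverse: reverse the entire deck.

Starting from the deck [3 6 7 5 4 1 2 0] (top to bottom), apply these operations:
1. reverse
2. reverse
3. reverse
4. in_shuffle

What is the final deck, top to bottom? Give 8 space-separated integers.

Answer: 5 0 7 2 6 1 3 4

Derivation:
After op 1 (reverse): [0 2 1 4 5 7 6 3]
After op 2 (reverse): [3 6 7 5 4 1 2 0]
After op 3 (reverse): [0 2 1 4 5 7 6 3]
After op 4 (in_shuffle): [5 0 7 2 6 1 3 4]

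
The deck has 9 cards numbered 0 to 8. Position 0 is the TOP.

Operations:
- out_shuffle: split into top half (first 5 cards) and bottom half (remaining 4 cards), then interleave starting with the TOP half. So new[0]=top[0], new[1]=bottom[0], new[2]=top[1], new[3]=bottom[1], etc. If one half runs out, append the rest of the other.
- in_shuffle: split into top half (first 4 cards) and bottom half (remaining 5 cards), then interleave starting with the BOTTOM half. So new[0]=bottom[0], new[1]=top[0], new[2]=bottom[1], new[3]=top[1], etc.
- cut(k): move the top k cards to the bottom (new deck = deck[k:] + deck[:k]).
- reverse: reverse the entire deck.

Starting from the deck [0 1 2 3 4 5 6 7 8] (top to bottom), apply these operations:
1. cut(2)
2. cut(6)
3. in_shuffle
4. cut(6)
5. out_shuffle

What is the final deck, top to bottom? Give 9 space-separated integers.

Answer: 6 4 2 0 7 5 3 1 8

Derivation:
After op 1 (cut(2)): [2 3 4 5 6 7 8 0 1]
After op 2 (cut(6)): [8 0 1 2 3 4 5 6 7]
After op 3 (in_shuffle): [3 8 4 0 5 1 6 2 7]
After op 4 (cut(6)): [6 2 7 3 8 4 0 5 1]
After op 5 (out_shuffle): [6 4 2 0 7 5 3 1 8]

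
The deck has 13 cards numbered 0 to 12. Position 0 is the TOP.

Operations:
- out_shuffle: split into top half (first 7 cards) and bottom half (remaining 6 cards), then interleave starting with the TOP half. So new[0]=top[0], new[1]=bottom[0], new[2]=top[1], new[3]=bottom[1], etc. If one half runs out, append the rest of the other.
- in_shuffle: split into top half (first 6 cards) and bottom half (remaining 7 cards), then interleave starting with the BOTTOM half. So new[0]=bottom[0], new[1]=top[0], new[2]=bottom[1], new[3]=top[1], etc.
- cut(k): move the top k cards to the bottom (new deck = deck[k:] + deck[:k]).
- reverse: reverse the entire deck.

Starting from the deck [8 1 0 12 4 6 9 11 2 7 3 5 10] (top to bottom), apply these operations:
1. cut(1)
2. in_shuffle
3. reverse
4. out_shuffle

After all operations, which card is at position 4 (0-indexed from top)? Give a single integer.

Answer: 10

Derivation:
After op 1 (cut(1)): [1 0 12 4 6 9 11 2 7 3 5 10 8]
After op 2 (in_shuffle): [11 1 2 0 7 12 3 4 5 6 10 9 8]
After op 3 (reverse): [8 9 10 6 5 4 3 12 7 0 2 1 11]
After op 4 (out_shuffle): [8 12 9 7 10 0 6 2 5 1 4 11 3]
Position 4: card 10.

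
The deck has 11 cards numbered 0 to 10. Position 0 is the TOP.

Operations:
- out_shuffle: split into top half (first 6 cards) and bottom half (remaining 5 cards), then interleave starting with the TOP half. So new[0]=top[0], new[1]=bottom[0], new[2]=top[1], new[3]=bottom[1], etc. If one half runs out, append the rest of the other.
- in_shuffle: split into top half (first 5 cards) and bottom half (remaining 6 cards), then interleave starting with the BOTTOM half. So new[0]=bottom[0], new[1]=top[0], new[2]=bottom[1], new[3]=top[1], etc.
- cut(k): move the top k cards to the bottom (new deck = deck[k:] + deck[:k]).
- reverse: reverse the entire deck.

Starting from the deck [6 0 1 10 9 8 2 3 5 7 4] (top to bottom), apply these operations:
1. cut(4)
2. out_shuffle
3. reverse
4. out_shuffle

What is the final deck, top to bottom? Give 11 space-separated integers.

After op 1 (cut(4)): [9 8 2 3 5 7 4 6 0 1 10]
After op 2 (out_shuffle): [9 4 8 6 2 0 3 1 5 10 7]
After op 3 (reverse): [7 10 5 1 3 0 2 6 8 4 9]
After op 4 (out_shuffle): [7 2 10 6 5 8 1 4 3 9 0]

Answer: 7 2 10 6 5 8 1 4 3 9 0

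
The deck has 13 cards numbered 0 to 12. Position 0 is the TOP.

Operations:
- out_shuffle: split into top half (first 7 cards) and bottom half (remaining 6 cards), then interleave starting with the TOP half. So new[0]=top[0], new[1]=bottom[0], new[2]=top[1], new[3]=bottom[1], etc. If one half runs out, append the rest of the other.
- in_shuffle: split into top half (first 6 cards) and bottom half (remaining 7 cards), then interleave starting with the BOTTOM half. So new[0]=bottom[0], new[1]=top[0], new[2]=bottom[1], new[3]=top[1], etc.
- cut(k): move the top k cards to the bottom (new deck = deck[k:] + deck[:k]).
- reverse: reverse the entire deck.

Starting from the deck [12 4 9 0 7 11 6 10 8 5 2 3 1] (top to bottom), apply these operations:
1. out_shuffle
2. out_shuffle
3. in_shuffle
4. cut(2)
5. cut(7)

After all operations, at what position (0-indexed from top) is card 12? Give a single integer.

After op 1 (out_shuffle): [12 10 4 8 9 5 0 2 7 3 11 1 6]
After op 2 (out_shuffle): [12 2 10 7 4 3 8 11 9 1 5 6 0]
After op 3 (in_shuffle): [8 12 11 2 9 10 1 7 5 4 6 3 0]
After op 4 (cut(2)): [11 2 9 10 1 7 5 4 6 3 0 8 12]
After op 5 (cut(7)): [4 6 3 0 8 12 11 2 9 10 1 7 5]
Card 12 is at position 5.

Answer: 5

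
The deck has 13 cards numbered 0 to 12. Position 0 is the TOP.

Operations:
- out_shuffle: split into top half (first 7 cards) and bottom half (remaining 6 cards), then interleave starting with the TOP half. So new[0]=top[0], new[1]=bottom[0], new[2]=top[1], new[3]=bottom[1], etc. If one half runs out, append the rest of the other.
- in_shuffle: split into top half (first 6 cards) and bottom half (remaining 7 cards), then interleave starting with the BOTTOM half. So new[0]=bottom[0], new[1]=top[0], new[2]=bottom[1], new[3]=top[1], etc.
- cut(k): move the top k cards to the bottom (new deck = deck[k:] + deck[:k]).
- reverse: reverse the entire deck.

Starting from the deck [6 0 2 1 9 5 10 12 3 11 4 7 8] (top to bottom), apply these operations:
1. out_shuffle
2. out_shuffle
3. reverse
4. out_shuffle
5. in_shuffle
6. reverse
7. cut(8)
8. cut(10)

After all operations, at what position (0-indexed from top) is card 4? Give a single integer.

After op 1 (out_shuffle): [6 12 0 3 2 11 1 4 9 7 5 8 10]
After op 2 (out_shuffle): [6 4 12 9 0 7 3 5 2 8 11 10 1]
After op 3 (reverse): [1 10 11 8 2 5 3 7 0 9 12 4 6]
After op 4 (out_shuffle): [1 7 10 0 11 9 8 12 2 4 5 6 3]
After op 5 (in_shuffle): [8 1 12 7 2 10 4 0 5 11 6 9 3]
After op 6 (reverse): [3 9 6 11 5 0 4 10 2 7 12 1 8]
After op 7 (cut(8)): [2 7 12 1 8 3 9 6 11 5 0 4 10]
After op 8 (cut(10)): [0 4 10 2 7 12 1 8 3 9 6 11 5]
Card 4 is at position 1.

Answer: 1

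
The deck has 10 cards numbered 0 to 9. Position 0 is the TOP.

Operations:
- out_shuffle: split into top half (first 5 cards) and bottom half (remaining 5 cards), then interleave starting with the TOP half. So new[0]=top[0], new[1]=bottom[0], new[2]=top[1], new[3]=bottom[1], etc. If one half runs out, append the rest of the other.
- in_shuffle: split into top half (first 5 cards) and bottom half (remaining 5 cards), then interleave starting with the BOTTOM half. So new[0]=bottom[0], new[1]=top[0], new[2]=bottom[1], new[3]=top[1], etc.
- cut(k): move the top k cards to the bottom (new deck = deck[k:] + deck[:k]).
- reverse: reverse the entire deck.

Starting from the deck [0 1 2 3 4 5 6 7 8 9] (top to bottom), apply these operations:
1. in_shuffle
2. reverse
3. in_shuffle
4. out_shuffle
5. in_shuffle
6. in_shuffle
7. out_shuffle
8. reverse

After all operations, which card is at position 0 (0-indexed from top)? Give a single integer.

After op 1 (in_shuffle): [5 0 6 1 7 2 8 3 9 4]
After op 2 (reverse): [4 9 3 8 2 7 1 6 0 5]
After op 3 (in_shuffle): [7 4 1 9 6 3 0 8 5 2]
After op 4 (out_shuffle): [7 3 4 0 1 8 9 5 6 2]
After op 5 (in_shuffle): [8 7 9 3 5 4 6 0 2 1]
After op 6 (in_shuffle): [4 8 6 7 0 9 2 3 1 5]
After op 7 (out_shuffle): [4 9 8 2 6 3 7 1 0 5]
After op 8 (reverse): [5 0 1 7 3 6 2 8 9 4]
Position 0: card 5.

Answer: 5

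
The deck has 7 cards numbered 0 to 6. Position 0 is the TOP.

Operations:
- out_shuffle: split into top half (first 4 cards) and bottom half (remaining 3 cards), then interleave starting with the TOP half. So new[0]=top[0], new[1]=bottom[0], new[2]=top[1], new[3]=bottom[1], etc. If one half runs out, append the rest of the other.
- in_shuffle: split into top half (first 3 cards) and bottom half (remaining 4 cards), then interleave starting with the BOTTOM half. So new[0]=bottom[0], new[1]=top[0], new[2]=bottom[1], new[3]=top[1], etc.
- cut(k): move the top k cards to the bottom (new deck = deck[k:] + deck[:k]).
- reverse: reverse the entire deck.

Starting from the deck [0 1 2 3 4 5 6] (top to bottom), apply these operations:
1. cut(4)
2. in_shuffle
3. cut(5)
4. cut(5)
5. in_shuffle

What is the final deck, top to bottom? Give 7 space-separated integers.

After op 1 (cut(4)): [4 5 6 0 1 2 3]
After op 2 (in_shuffle): [0 4 1 5 2 6 3]
After op 3 (cut(5)): [6 3 0 4 1 5 2]
After op 4 (cut(5)): [5 2 6 3 0 4 1]
After op 5 (in_shuffle): [3 5 0 2 4 6 1]

Answer: 3 5 0 2 4 6 1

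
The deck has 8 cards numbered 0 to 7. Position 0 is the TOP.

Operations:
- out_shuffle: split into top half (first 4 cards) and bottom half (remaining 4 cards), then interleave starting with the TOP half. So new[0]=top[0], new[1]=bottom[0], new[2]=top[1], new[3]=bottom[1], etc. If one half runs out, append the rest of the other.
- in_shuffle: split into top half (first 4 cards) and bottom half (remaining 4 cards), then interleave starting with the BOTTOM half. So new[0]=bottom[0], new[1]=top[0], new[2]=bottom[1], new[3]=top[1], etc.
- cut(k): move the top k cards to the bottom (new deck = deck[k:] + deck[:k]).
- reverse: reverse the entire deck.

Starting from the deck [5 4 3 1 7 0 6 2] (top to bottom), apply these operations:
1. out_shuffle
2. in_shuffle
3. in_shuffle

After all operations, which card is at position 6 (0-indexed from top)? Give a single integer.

Answer: 0

Derivation:
After op 1 (out_shuffle): [5 7 4 0 3 6 1 2]
After op 2 (in_shuffle): [3 5 6 7 1 4 2 0]
After op 3 (in_shuffle): [1 3 4 5 2 6 0 7]
Position 6: card 0.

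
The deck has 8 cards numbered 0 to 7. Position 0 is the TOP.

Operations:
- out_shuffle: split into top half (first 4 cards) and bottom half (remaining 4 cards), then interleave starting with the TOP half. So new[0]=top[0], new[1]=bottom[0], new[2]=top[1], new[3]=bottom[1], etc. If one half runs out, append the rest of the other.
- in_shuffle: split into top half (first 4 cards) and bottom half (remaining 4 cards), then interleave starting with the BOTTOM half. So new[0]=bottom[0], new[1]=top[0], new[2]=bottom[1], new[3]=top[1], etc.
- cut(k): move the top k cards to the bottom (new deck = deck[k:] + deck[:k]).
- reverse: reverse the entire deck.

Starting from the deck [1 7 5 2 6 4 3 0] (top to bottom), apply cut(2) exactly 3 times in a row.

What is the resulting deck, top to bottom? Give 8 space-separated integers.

Answer: 3 0 1 7 5 2 6 4

Derivation:
After op 1 (cut(2)): [5 2 6 4 3 0 1 7]
After op 2 (cut(2)): [6 4 3 0 1 7 5 2]
After op 3 (cut(2)): [3 0 1 7 5 2 6 4]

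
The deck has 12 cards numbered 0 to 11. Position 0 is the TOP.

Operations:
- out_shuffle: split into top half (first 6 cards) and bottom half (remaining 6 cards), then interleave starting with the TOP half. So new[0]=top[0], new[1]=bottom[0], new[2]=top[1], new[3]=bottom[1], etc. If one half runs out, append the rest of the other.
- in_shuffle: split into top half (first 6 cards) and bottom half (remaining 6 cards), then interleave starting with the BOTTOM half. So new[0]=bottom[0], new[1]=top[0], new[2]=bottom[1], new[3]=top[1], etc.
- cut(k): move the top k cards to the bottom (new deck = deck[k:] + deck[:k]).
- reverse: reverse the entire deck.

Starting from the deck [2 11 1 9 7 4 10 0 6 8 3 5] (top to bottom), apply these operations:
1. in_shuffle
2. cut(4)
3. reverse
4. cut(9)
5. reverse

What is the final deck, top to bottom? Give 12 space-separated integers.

After op 1 (in_shuffle): [10 2 0 11 6 1 8 9 3 7 5 4]
After op 2 (cut(4)): [6 1 8 9 3 7 5 4 10 2 0 11]
After op 3 (reverse): [11 0 2 10 4 5 7 3 9 8 1 6]
After op 4 (cut(9)): [8 1 6 11 0 2 10 4 5 7 3 9]
After op 5 (reverse): [9 3 7 5 4 10 2 0 11 6 1 8]

Answer: 9 3 7 5 4 10 2 0 11 6 1 8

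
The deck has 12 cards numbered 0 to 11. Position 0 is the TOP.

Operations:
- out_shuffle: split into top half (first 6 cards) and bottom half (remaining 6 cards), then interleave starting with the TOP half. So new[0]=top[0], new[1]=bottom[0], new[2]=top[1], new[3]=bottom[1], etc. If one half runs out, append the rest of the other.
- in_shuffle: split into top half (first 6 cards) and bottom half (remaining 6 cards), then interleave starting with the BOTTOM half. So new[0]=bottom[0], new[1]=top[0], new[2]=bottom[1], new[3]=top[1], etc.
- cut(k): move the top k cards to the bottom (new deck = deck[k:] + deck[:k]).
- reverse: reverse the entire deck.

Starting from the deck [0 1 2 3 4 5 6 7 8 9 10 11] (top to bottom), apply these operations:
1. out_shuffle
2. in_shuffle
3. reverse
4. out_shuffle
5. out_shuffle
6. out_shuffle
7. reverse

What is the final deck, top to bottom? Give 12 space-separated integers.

After op 1 (out_shuffle): [0 6 1 7 2 8 3 9 4 10 5 11]
After op 2 (in_shuffle): [3 0 9 6 4 1 10 7 5 2 11 8]
After op 3 (reverse): [8 11 2 5 7 10 1 4 6 9 0 3]
After op 4 (out_shuffle): [8 1 11 4 2 6 5 9 7 0 10 3]
After op 5 (out_shuffle): [8 5 1 9 11 7 4 0 2 10 6 3]
After op 6 (out_shuffle): [8 4 5 0 1 2 9 10 11 6 7 3]
After op 7 (reverse): [3 7 6 11 10 9 2 1 0 5 4 8]

Answer: 3 7 6 11 10 9 2 1 0 5 4 8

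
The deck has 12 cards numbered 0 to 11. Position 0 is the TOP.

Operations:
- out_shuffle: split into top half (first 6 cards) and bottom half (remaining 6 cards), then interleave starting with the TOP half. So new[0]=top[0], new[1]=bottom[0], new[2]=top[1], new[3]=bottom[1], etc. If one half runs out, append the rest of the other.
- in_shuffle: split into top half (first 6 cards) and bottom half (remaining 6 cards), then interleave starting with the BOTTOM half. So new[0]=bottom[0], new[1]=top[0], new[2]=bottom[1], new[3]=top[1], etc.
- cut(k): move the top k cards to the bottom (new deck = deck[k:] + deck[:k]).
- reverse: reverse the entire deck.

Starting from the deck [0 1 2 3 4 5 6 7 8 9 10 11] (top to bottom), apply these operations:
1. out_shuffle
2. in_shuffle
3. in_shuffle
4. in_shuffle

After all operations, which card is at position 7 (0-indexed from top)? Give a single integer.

Answer: 0

Derivation:
After op 1 (out_shuffle): [0 6 1 7 2 8 3 9 4 10 5 11]
After op 2 (in_shuffle): [3 0 9 6 4 1 10 7 5 2 11 8]
After op 3 (in_shuffle): [10 3 7 0 5 9 2 6 11 4 8 1]
After op 4 (in_shuffle): [2 10 6 3 11 7 4 0 8 5 1 9]
Position 7: card 0.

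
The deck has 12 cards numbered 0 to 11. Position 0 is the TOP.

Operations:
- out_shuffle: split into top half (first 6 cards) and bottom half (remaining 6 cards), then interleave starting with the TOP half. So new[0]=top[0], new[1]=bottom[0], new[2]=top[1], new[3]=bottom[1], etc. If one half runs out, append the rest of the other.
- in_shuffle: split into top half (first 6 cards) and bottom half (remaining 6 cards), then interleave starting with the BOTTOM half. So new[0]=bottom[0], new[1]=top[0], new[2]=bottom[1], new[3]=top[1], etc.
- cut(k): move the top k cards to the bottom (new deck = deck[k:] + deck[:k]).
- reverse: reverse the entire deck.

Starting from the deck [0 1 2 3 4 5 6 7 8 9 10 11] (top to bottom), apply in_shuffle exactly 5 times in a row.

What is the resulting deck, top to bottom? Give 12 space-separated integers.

Answer: 10 8 6 4 2 0 11 9 7 5 3 1

Derivation:
After op 1 (in_shuffle): [6 0 7 1 8 2 9 3 10 4 11 5]
After op 2 (in_shuffle): [9 6 3 0 10 7 4 1 11 8 5 2]
After op 3 (in_shuffle): [4 9 1 6 11 3 8 0 5 10 2 7]
After op 4 (in_shuffle): [8 4 0 9 5 1 10 6 2 11 7 3]
After op 5 (in_shuffle): [10 8 6 4 2 0 11 9 7 5 3 1]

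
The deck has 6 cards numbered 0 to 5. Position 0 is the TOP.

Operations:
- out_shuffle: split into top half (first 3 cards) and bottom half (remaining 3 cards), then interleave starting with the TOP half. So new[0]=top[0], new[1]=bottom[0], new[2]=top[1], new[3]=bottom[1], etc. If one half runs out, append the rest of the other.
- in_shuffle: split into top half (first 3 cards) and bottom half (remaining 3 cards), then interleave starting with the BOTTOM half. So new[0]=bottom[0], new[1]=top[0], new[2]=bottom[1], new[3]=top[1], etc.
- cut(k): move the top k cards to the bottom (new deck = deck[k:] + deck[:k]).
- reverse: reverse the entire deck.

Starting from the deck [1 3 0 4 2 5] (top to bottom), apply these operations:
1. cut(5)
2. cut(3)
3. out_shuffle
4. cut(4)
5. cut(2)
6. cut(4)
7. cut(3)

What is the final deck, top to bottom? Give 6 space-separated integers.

Answer: 5 4 1 2 3 0

Derivation:
After op 1 (cut(5)): [5 1 3 0 4 2]
After op 2 (cut(3)): [0 4 2 5 1 3]
After op 3 (out_shuffle): [0 5 4 1 2 3]
After op 4 (cut(4)): [2 3 0 5 4 1]
After op 5 (cut(2)): [0 5 4 1 2 3]
After op 6 (cut(4)): [2 3 0 5 4 1]
After op 7 (cut(3)): [5 4 1 2 3 0]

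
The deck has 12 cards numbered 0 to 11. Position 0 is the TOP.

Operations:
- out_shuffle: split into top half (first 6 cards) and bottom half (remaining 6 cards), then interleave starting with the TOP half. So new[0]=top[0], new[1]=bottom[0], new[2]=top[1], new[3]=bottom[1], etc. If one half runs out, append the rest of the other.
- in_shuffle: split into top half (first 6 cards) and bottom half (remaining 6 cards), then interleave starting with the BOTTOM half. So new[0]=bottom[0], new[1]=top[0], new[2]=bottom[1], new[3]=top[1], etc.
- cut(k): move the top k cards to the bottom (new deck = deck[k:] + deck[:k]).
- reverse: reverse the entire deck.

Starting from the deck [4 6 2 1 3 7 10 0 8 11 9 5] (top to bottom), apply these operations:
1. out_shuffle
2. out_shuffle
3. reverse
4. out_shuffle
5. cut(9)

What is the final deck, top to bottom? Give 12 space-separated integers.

Answer: 1 0 4 5 3 8 6 7 11 2 10 9

Derivation:
After op 1 (out_shuffle): [4 10 6 0 2 8 1 11 3 9 7 5]
After op 2 (out_shuffle): [4 1 10 11 6 3 0 9 2 7 8 5]
After op 3 (reverse): [5 8 7 2 9 0 3 6 11 10 1 4]
After op 4 (out_shuffle): [5 3 8 6 7 11 2 10 9 1 0 4]
After op 5 (cut(9)): [1 0 4 5 3 8 6 7 11 2 10 9]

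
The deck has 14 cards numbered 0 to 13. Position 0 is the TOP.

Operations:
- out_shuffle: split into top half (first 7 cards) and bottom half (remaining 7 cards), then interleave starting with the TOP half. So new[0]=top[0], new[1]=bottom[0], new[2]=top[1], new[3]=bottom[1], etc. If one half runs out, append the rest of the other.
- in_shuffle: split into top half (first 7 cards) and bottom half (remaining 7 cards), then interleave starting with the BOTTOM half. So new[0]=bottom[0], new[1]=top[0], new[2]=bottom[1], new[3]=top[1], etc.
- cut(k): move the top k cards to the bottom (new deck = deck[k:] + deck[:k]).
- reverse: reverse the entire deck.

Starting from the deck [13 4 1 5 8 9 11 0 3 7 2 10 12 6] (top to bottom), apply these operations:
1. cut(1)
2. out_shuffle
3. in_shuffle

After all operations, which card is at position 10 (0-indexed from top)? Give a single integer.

After op 1 (cut(1)): [4 1 5 8 9 11 0 3 7 2 10 12 6 13]
After op 2 (out_shuffle): [4 3 1 7 5 2 8 10 9 12 11 6 0 13]
After op 3 (in_shuffle): [10 4 9 3 12 1 11 7 6 5 0 2 13 8]
Position 10: card 0.

Answer: 0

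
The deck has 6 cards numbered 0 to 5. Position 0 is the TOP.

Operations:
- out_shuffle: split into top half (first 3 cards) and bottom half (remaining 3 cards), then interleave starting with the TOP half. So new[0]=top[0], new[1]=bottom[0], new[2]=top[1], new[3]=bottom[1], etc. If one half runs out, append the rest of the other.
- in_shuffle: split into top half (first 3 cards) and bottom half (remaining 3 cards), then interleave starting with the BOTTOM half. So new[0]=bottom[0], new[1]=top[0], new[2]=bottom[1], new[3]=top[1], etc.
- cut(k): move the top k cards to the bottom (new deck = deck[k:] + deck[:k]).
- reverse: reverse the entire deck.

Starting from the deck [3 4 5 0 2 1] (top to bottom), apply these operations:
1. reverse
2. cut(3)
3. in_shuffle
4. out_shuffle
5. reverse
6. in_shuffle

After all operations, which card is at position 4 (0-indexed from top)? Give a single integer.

After op 1 (reverse): [1 2 0 5 4 3]
After op 2 (cut(3)): [5 4 3 1 2 0]
After op 3 (in_shuffle): [1 5 2 4 0 3]
After op 4 (out_shuffle): [1 4 5 0 2 3]
After op 5 (reverse): [3 2 0 5 4 1]
After op 6 (in_shuffle): [5 3 4 2 1 0]
Position 4: card 1.

Answer: 1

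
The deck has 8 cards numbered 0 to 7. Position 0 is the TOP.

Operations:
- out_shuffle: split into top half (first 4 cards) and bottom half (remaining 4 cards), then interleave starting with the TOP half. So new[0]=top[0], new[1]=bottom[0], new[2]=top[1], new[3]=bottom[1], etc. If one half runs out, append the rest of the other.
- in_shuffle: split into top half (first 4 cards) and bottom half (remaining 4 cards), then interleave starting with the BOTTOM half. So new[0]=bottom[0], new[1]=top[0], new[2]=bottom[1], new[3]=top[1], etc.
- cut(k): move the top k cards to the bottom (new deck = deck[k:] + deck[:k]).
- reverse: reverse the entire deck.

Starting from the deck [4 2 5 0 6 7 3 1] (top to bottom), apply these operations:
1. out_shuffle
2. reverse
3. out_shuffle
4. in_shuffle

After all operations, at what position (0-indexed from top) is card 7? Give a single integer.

After op 1 (out_shuffle): [4 6 2 7 5 3 0 1]
After op 2 (reverse): [1 0 3 5 7 2 6 4]
After op 3 (out_shuffle): [1 7 0 2 3 6 5 4]
After op 4 (in_shuffle): [3 1 6 7 5 0 4 2]
Card 7 is at position 3.

Answer: 3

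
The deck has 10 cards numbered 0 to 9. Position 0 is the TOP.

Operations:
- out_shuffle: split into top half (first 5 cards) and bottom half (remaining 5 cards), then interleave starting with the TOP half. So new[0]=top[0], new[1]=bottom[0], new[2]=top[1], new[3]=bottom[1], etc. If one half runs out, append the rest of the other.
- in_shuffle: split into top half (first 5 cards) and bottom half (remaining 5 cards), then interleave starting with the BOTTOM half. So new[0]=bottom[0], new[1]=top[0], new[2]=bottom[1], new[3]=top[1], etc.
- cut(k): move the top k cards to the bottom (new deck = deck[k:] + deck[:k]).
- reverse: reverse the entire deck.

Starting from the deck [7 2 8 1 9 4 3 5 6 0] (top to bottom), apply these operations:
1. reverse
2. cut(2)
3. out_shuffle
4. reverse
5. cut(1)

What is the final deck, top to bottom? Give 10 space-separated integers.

Answer: 1 0 9 7 4 2 3 8 5 6

Derivation:
After op 1 (reverse): [0 6 5 3 4 9 1 8 2 7]
After op 2 (cut(2)): [5 3 4 9 1 8 2 7 0 6]
After op 3 (out_shuffle): [5 8 3 2 4 7 9 0 1 6]
After op 4 (reverse): [6 1 0 9 7 4 2 3 8 5]
After op 5 (cut(1)): [1 0 9 7 4 2 3 8 5 6]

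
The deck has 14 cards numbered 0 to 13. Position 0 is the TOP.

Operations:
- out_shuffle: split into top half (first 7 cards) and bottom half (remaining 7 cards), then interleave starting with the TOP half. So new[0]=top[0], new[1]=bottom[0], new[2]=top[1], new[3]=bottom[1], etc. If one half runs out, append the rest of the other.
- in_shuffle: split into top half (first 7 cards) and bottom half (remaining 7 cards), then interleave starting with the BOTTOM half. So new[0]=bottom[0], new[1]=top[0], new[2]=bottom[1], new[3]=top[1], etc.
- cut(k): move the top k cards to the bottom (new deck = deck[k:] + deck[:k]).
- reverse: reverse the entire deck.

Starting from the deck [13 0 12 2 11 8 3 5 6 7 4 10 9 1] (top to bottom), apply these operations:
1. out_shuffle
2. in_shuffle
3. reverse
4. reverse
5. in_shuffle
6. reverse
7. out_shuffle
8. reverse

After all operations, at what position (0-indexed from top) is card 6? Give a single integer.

After op 1 (out_shuffle): [13 5 0 6 12 7 2 4 11 10 8 9 3 1]
After op 2 (in_shuffle): [4 13 11 5 10 0 8 6 9 12 3 7 1 2]
After op 3 (reverse): [2 1 7 3 12 9 6 8 0 10 5 11 13 4]
After op 4 (reverse): [4 13 11 5 10 0 8 6 9 12 3 7 1 2]
After op 5 (in_shuffle): [6 4 9 13 12 11 3 5 7 10 1 0 2 8]
After op 6 (reverse): [8 2 0 1 10 7 5 3 11 12 13 9 4 6]
After op 7 (out_shuffle): [8 3 2 11 0 12 1 13 10 9 7 4 5 6]
After op 8 (reverse): [6 5 4 7 9 10 13 1 12 0 11 2 3 8]
Card 6 is at position 0.

Answer: 0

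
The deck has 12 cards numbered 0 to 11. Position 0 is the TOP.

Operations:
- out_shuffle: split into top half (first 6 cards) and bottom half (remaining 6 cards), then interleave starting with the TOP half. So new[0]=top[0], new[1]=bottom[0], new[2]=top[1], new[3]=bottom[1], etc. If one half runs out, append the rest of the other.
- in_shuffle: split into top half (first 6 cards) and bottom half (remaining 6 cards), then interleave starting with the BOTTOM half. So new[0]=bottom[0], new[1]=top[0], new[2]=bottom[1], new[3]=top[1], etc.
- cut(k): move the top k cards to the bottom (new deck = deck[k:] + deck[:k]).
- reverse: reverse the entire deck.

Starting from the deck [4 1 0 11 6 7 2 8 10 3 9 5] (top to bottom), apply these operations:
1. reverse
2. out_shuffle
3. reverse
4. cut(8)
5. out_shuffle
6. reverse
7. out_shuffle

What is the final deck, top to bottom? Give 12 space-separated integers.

After op 1 (reverse): [5 9 3 10 8 2 7 6 11 0 1 4]
After op 2 (out_shuffle): [5 7 9 6 3 11 10 0 8 1 2 4]
After op 3 (reverse): [4 2 1 8 0 10 11 3 6 9 7 5]
After op 4 (cut(8)): [6 9 7 5 4 2 1 8 0 10 11 3]
After op 5 (out_shuffle): [6 1 9 8 7 0 5 10 4 11 2 3]
After op 6 (reverse): [3 2 11 4 10 5 0 7 8 9 1 6]
After op 7 (out_shuffle): [3 0 2 7 11 8 4 9 10 1 5 6]

Answer: 3 0 2 7 11 8 4 9 10 1 5 6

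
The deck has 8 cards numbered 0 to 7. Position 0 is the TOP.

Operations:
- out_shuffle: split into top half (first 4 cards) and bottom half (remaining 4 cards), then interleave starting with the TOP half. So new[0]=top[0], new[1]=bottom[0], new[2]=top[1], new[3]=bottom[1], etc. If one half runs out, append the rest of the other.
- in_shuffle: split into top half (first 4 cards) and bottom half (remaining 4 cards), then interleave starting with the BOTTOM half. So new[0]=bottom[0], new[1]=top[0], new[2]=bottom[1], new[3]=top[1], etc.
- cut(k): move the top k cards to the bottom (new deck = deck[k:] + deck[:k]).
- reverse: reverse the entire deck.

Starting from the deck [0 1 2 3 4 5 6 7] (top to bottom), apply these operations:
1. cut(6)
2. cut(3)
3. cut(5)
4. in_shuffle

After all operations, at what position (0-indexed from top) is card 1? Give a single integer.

After op 1 (cut(6)): [6 7 0 1 2 3 4 5]
After op 2 (cut(3)): [1 2 3 4 5 6 7 0]
After op 3 (cut(5)): [6 7 0 1 2 3 4 5]
After op 4 (in_shuffle): [2 6 3 7 4 0 5 1]
Card 1 is at position 7.

Answer: 7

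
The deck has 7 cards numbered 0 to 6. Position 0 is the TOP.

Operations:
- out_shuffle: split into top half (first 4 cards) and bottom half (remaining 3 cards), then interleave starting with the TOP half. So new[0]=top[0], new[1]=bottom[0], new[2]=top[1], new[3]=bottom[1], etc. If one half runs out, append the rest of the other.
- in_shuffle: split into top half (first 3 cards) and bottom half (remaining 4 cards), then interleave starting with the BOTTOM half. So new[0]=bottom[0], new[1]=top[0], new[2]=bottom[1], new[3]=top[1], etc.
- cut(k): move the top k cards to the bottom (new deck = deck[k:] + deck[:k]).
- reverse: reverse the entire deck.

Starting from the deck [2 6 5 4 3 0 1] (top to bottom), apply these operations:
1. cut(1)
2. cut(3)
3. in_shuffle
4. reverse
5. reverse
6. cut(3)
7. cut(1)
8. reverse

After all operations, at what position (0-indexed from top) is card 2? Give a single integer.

Answer: 3

Derivation:
After op 1 (cut(1)): [6 5 4 3 0 1 2]
After op 2 (cut(3)): [3 0 1 2 6 5 4]
After op 3 (in_shuffle): [2 3 6 0 5 1 4]
After op 4 (reverse): [4 1 5 0 6 3 2]
After op 5 (reverse): [2 3 6 0 5 1 4]
After op 6 (cut(3)): [0 5 1 4 2 3 6]
After op 7 (cut(1)): [5 1 4 2 3 6 0]
After op 8 (reverse): [0 6 3 2 4 1 5]
Card 2 is at position 3.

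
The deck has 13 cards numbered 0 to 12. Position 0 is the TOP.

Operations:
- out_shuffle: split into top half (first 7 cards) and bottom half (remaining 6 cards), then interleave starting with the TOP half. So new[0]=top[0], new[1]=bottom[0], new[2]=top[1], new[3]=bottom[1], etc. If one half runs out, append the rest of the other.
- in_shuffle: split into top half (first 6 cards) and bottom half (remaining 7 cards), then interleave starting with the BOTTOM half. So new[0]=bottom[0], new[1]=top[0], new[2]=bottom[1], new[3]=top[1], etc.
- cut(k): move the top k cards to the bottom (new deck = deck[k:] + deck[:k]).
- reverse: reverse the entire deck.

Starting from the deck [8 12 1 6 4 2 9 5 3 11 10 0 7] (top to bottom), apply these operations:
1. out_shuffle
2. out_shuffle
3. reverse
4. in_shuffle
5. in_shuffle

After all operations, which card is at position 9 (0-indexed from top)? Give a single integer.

Answer: 12

Derivation:
After op 1 (out_shuffle): [8 5 12 3 1 11 6 10 4 0 2 7 9]
After op 2 (out_shuffle): [8 10 5 4 12 0 3 2 1 7 11 9 6]
After op 3 (reverse): [6 9 11 7 1 2 3 0 12 4 5 10 8]
After op 4 (in_shuffle): [3 6 0 9 12 11 4 7 5 1 10 2 8]
After op 5 (in_shuffle): [4 3 7 6 5 0 1 9 10 12 2 11 8]
Position 9: card 12.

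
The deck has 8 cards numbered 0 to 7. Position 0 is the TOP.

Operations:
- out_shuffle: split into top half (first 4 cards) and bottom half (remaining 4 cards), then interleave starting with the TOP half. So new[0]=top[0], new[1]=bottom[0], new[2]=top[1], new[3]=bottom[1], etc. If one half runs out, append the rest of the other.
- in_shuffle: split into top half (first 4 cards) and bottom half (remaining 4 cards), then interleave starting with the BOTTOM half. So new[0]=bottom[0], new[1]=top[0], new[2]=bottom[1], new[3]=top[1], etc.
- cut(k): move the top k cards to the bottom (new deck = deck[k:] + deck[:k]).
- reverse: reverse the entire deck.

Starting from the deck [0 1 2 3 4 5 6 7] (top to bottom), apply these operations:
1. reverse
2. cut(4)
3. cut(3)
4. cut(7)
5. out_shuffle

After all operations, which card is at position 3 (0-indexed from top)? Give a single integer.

Answer: 4

Derivation:
After op 1 (reverse): [7 6 5 4 3 2 1 0]
After op 2 (cut(4)): [3 2 1 0 7 6 5 4]
After op 3 (cut(3)): [0 7 6 5 4 3 2 1]
After op 4 (cut(7)): [1 0 7 6 5 4 3 2]
After op 5 (out_shuffle): [1 5 0 4 7 3 6 2]
Position 3: card 4.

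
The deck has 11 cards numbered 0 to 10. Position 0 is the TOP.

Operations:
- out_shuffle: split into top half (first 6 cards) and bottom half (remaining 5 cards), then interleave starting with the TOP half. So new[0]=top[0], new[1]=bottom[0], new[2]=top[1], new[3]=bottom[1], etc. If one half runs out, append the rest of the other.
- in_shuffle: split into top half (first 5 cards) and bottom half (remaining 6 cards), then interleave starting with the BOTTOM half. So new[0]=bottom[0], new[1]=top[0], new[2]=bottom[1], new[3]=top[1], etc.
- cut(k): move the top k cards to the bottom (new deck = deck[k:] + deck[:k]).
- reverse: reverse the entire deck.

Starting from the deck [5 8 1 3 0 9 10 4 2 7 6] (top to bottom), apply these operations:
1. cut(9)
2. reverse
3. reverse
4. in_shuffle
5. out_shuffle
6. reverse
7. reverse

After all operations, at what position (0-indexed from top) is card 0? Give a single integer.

Answer: 4

Derivation:
After op 1 (cut(9)): [7 6 5 8 1 3 0 9 10 4 2]
After op 2 (reverse): [2 4 10 9 0 3 1 8 5 6 7]
After op 3 (reverse): [7 6 5 8 1 3 0 9 10 4 2]
After op 4 (in_shuffle): [3 7 0 6 9 5 10 8 4 1 2]
After op 5 (out_shuffle): [3 10 7 8 0 4 6 1 9 2 5]
After op 6 (reverse): [5 2 9 1 6 4 0 8 7 10 3]
After op 7 (reverse): [3 10 7 8 0 4 6 1 9 2 5]
Card 0 is at position 4.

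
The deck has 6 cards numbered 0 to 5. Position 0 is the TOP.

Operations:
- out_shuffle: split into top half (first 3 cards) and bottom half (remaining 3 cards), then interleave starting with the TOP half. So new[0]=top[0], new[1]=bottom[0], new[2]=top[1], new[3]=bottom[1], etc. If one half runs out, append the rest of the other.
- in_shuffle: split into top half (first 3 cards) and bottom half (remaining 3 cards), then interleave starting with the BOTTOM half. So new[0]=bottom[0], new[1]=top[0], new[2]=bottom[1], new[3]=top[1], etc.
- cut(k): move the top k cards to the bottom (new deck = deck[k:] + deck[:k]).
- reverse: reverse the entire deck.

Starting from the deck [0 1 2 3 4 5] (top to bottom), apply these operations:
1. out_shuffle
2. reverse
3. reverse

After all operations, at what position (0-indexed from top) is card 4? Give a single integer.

Answer: 3

Derivation:
After op 1 (out_shuffle): [0 3 1 4 2 5]
After op 2 (reverse): [5 2 4 1 3 0]
After op 3 (reverse): [0 3 1 4 2 5]
Card 4 is at position 3.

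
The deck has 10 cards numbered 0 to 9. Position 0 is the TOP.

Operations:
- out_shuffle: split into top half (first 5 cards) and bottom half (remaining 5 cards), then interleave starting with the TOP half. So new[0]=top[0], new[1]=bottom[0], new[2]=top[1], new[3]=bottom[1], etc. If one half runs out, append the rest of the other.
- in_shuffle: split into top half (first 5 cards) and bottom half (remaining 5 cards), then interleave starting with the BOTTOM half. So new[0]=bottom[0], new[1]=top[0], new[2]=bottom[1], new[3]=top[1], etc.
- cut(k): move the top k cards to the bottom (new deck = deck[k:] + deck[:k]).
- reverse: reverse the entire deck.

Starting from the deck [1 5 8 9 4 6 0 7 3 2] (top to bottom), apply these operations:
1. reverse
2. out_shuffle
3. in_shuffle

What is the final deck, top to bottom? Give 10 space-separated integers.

Answer: 8 2 0 4 5 3 6 9 1 7

Derivation:
After op 1 (reverse): [2 3 7 0 6 4 9 8 5 1]
After op 2 (out_shuffle): [2 4 3 9 7 8 0 5 6 1]
After op 3 (in_shuffle): [8 2 0 4 5 3 6 9 1 7]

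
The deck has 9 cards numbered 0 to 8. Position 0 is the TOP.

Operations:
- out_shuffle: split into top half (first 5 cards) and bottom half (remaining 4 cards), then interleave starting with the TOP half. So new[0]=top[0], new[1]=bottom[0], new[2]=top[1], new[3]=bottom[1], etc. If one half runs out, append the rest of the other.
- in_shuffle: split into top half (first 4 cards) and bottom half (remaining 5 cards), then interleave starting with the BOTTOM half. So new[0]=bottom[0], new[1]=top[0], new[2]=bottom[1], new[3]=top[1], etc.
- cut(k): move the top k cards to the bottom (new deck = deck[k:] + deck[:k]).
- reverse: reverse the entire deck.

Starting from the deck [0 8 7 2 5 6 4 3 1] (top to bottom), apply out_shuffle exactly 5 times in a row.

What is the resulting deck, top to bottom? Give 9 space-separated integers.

After op 1 (out_shuffle): [0 6 8 4 7 3 2 1 5]
After op 2 (out_shuffle): [0 3 6 2 8 1 4 5 7]
After op 3 (out_shuffle): [0 1 3 4 6 5 2 7 8]
After op 4 (out_shuffle): [0 5 1 2 3 7 4 8 6]
After op 5 (out_shuffle): [0 7 5 4 1 8 2 6 3]

Answer: 0 7 5 4 1 8 2 6 3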